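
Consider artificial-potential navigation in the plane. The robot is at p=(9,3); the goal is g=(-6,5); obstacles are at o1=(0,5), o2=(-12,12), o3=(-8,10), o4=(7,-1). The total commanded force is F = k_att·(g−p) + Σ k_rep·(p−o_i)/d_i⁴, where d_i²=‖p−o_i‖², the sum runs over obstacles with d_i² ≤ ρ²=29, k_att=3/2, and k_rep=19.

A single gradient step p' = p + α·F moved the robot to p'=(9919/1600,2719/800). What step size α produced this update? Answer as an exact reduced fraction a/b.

F_att = 3/2·(g−p) = 3/2·(-15,2) = (-22.5000,3.0000)
o1: d²=85 > ρ²=29 → inactive
o2: d²=522 > ρ²=29 → inactive
o3: d²=338 > ρ²=29 → inactive
o4: d²=20 ≤ ρ²=29; F_rep = 19·(2,4)/20² = (0.0950,0.1900)
F = F_att + ΣF_rep = (-22.4050,3.1900)
Δp = p'−p = (-2.8006,0.3987); α = Δx/Fx = (-4481/1600) / (-4481/200) = 1/8
check: Δy/Fy = (319/800) / (319/100) = 1/8 ✓

α = 1/8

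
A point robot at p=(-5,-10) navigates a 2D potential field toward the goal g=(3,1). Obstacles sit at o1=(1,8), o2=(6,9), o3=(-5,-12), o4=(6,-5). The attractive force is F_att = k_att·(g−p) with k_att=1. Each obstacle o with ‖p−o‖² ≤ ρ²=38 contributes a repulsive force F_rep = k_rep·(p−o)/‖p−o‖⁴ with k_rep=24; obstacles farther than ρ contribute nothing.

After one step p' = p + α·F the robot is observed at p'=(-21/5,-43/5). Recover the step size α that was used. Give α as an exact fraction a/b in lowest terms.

F_att = 1·(g−p) = 1·(8,11) = (8.0000,11.0000)
o1: d²=360 > ρ²=38 → inactive
o2: d²=482 > ρ²=38 → inactive
o3: d²=4 ≤ ρ²=38; F_rep = 24·(0,2)/4² = (0.0000,3.0000)
o4: d²=146 > ρ²=38 → inactive
F = F_att + ΣF_rep = (8.0000,14.0000)
Δp = p'−p = (0.8000,1.4000); α = Δx/Fx = (4/5) / (8) = 1/10
check: Δy/Fy = (7/5) / (14) = 1/10 ✓

α = 1/10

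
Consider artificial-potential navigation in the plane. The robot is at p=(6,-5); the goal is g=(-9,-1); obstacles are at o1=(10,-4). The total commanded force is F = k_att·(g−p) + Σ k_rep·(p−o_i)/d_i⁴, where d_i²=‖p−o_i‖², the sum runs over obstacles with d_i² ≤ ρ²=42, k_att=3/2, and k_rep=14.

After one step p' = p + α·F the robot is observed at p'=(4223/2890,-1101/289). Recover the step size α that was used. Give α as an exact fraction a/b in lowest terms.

F_att = 3/2·(g−p) = 3/2·(-15,4) = (-22.5000,6.0000)
o1: d²=17 ≤ ρ²=42; F_rep = 14·(-4,-1)/17² = (-0.1938,-0.0484)
F = F_att + ΣF_rep = (-22.6938,5.9516)
Δp = p'−p = (-4.5388,1.1903); α = Δx/Fx = (-13117/2890) / (-13117/578) = 1/5
check: Δy/Fy = (344/289) / (1720/289) = 1/5 ✓

α = 1/5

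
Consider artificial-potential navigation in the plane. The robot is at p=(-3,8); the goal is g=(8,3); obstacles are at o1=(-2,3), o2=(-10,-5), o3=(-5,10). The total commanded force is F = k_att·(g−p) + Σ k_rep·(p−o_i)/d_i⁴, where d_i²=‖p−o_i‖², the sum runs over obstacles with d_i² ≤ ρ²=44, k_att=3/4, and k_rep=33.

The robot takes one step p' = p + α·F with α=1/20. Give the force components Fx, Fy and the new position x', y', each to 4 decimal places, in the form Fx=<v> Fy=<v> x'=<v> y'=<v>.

F_att = 3/4·(g−p) = 3/4·(11,-5) = (8.2500,-3.7500)
o1: d²=26 ≤ ρ²=44; F_rep = 33·(-1,5)/26² = (-0.0488,0.2441)
o2: d²=218 > ρ²=44 → inactive
o3: d²=8 ≤ ρ²=44; F_rep = 33·(2,-2)/8² = (1.0312,-1.0312)
F = F_att + ΣF_rep = (9.2324,-4.5372)
p' = p + 1/20·F = (-2.5384,7.7731)

Fx=9.2324 Fy=-4.5372 x'=-2.5384 y'=7.7731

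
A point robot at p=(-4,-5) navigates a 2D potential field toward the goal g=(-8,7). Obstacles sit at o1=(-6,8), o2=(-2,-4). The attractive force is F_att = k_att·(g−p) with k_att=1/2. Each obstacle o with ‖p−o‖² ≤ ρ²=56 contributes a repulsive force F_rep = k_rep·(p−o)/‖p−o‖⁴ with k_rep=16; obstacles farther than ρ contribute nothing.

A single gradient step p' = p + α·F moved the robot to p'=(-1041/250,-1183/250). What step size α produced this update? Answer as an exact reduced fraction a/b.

α = 1/20

F_att = 1/2·(g−p) = 1/2·(-4,12) = (-2.0000,6.0000)
o1: d²=173 > ρ²=56 → inactive
o2: d²=5 ≤ ρ²=56; F_rep = 16·(-2,-1)/5² = (-1.2800,-0.6400)
F = F_att + ΣF_rep = (-3.2800,5.3600)
Δp = p'−p = (-0.1640,0.2680); α = Δx/Fx = (-41/250) / (-82/25) = 1/20
check: Δy/Fy = (67/250) / (134/25) = 1/20 ✓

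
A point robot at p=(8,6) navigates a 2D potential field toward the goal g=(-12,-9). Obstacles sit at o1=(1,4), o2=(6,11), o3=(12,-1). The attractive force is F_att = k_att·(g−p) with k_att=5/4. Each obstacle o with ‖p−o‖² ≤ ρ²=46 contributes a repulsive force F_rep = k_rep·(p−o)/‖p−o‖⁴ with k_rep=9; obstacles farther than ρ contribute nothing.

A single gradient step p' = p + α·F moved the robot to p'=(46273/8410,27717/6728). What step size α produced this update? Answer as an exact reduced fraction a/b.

α = 1/10

F_att = 5/4·(g−p) = 5/4·(-20,-15) = (-25.0000,-18.7500)
o1: d²=53 > ρ²=46 → inactive
o2: d²=29 ≤ ρ²=46; F_rep = 9·(2,-5)/29² = (0.0214,-0.0535)
o3: d²=65 > ρ²=46 → inactive
F = F_att + ΣF_rep = (-24.9786,-18.8035)
Δp = p'−p = (-2.4979,-1.8804); α = Δx/Fx = (-21007/8410) / (-21007/841) = 1/10
check: Δy/Fy = (-12651/6728) / (-63255/3364) = 1/10 ✓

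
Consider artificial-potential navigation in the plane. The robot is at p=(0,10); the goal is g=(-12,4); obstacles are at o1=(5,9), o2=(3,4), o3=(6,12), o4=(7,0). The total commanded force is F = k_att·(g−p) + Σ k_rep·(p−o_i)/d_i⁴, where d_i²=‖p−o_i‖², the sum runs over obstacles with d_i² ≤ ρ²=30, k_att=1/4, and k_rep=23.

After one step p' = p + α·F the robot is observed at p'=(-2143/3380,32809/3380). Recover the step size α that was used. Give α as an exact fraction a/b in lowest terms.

α = 1/5

F_att = 1/4·(g−p) = 1/4·(-12,-6) = (-3.0000,-1.5000)
o1: d²=26 ≤ ρ²=30; F_rep = 23·(-5,1)/26² = (-0.1701,0.0340)
o2: d²=45 > ρ²=30 → inactive
o3: d²=40 > ρ²=30 → inactive
o4: d²=149 > ρ²=30 → inactive
F = F_att + ΣF_rep = (-3.1701,-1.4660)
Δp = p'−p = (-0.6340,-0.2932); α = Δx/Fx = (-2143/3380) / (-2143/676) = 1/5
check: Δy/Fy = (-991/3380) / (-991/676) = 1/5 ✓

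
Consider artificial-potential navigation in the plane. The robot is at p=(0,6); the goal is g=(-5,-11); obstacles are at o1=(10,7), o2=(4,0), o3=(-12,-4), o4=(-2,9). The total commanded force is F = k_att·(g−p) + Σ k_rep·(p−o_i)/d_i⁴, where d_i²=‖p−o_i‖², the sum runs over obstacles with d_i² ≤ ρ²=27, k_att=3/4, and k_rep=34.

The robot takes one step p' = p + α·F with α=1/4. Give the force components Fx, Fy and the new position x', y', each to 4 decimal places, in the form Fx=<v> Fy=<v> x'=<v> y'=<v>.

Fx=-3.3476 Fy=-13.3536 x'=-0.8369 y'=2.6616

F_att = 3/4·(g−p) = 3/4·(-5,-17) = (-3.7500,-12.7500)
o1: d²=101 > ρ²=27 → inactive
o2: d²=52 > ρ²=27 → inactive
o3: d²=244 > ρ²=27 → inactive
o4: d²=13 ≤ ρ²=27; F_rep = 34·(2,-3)/13² = (0.4024,-0.6036)
F = F_att + ΣF_rep = (-3.3476,-13.3536)
p' = p + 1/4·F = (-0.8369,2.6616)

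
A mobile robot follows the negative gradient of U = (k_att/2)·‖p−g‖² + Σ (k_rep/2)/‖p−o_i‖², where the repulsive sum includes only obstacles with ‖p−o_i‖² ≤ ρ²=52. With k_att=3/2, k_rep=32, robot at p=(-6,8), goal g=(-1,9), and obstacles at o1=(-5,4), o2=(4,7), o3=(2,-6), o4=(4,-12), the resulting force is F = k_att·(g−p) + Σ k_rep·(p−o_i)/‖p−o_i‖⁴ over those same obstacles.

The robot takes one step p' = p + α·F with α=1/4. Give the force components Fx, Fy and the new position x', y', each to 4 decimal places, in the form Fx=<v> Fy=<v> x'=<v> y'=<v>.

Fx=7.3893 Fy=1.9429 x'=-4.1527 y'=8.4857

F_att = 3/2·(g−p) = 3/2·(5,1) = (7.5000,1.5000)
o1: d²=17 ≤ ρ²=52; F_rep = 32·(-1,4)/17² = (-0.1107,0.4429)
o2: d²=101 > ρ²=52 → inactive
o3: d²=260 > ρ²=52 → inactive
o4: d²=500 > ρ²=52 → inactive
F = F_att + ΣF_rep = (7.3893,1.9429)
p' = p + 1/4·F = (-4.1527,8.4857)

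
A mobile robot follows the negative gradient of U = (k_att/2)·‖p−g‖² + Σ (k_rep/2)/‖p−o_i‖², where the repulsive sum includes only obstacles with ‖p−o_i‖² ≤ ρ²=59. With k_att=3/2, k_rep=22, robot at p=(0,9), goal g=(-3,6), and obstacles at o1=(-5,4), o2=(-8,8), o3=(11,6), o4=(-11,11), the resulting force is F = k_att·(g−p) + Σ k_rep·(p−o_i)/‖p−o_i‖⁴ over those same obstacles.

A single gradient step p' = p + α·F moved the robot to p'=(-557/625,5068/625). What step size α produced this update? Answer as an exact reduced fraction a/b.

F_att = 3/2·(g−p) = 3/2·(-3,-3) = (-4.5000,-4.5000)
o1: d²=50 ≤ ρ²=59; F_rep = 22·(5,5)/50² = (0.0440,0.0440)
o2: d²=65 > ρ²=59 → inactive
o3: d²=130 > ρ²=59 → inactive
o4: d²=125 > ρ²=59 → inactive
F = F_att + ΣF_rep = (-4.4560,-4.4560)
Δp = p'−p = (-0.8912,-0.8912); α = Δx/Fx = (-557/625) / (-557/125) = 1/5
check: Δy/Fy = (-557/625) / (-557/125) = 1/5 ✓

α = 1/5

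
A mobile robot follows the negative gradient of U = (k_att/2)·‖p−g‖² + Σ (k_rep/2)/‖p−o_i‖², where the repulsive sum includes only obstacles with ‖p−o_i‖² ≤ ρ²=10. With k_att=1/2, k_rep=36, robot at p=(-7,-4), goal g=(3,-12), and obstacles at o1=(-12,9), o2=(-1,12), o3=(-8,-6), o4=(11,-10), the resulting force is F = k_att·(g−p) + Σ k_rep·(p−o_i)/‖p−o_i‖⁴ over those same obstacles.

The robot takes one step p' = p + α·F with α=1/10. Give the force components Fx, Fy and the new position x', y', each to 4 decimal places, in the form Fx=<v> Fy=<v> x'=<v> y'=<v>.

Fx=6.4400 Fy=-1.1200 x'=-6.3560 y'=-4.1120

F_att = 1/2·(g−p) = 1/2·(10,-8) = (5.0000,-4.0000)
o1: d²=194 > ρ²=10 → inactive
o2: d²=292 > ρ²=10 → inactive
o3: d²=5 ≤ ρ²=10; F_rep = 36·(1,2)/5² = (1.4400,2.8800)
o4: d²=360 > ρ²=10 → inactive
F = F_att + ΣF_rep = (6.4400,-1.1200)
p' = p + 1/10·F = (-6.3560,-4.1120)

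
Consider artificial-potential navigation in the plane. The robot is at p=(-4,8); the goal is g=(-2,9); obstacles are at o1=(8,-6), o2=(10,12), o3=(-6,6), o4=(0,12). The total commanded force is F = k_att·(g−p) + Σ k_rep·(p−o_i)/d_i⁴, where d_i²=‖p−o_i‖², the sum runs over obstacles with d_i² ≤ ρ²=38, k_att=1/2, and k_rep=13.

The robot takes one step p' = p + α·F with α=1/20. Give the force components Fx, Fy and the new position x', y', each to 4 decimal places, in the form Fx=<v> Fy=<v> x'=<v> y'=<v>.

F_att = 1/2·(g−p) = 1/2·(2,1) = (1.0000,0.5000)
o1: d²=340 > ρ²=38 → inactive
o2: d²=212 > ρ²=38 → inactive
o3: d²=8 ≤ ρ²=38; F_rep = 13·(2,2)/8² = (0.4062,0.4062)
o4: d²=32 ≤ ρ²=38; F_rep = 13·(-4,-4)/32² = (-0.0508,-0.0508)
F = F_att + ΣF_rep = (1.3555,0.8555)
p' = p + 1/20·F = (-3.9322,8.0428)

Fx=1.3555 Fy=0.8555 x'=-3.9322 y'=8.0428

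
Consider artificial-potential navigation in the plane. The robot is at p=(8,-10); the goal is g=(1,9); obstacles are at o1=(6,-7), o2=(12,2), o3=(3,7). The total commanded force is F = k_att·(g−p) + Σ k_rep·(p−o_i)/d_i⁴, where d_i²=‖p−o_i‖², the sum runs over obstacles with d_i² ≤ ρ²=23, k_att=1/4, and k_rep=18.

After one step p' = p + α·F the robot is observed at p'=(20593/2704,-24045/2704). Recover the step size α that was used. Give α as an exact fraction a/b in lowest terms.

F_att = 1/4·(g−p) = 1/4·(-7,19) = (-1.7500,4.7500)
o1: d²=13 ≤ ρ²=23; F_rep = 18·(2,-3)/13² = (0.2130,-0.3195)
o2: d²=160 > ρ²=23 → inactive
o3: d²=314 > ρ²=23 → inactive
F = F_att + ΣF_rep = (-1.5370,4.4305)
Δp = p'−p = (-0.3842,1.1076); α = Δx/Fx = (-1039/2704) / (-1039/676) = 1/4
check: Δy/Fy = (2995/2704) / (2995/676) = 1/4 ✓

α = 1/4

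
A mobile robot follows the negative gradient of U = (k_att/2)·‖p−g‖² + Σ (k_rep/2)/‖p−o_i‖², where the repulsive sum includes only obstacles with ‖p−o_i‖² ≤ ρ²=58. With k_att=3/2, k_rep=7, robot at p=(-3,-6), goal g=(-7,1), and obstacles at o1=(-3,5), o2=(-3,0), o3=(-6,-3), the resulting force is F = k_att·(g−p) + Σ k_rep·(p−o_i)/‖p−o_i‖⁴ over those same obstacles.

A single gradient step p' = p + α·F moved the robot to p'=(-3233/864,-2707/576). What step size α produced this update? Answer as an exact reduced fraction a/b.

α = 1/8

F_att = 3/2·(g−p) = 3/2·(-4,7) = (-6.0000,10.5000)
o1: d²=121 > ρ²=58 → inactive
o2: d²=36 ≤ ρ²=58; F_rep = 7·(0,-6)/36² = (0.0000,-0.0324)
o3: d²=18 ≤ ρ²=58; F_rep = 7·(3,-3)/18² = (0.0648,-0.0648)
F = F_att + ΣF_rep = (-5.9352,10.4028)
Δp = p'−p = (-0.7419,1.3003); α = Δx/Fx = (-641/864) / (-641/108) = 1/8
check: Δy/Fy = (749/576) / (749/72) = 1/8 ✓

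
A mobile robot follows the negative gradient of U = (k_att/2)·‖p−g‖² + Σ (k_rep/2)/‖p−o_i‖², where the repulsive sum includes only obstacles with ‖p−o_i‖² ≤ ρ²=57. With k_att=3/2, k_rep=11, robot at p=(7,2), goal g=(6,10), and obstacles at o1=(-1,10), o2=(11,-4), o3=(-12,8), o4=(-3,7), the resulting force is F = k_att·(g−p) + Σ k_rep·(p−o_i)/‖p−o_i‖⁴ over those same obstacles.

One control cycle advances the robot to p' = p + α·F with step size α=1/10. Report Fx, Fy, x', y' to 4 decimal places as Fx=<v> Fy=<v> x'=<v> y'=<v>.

F_att = 3/2·(g−p) = 3/2·(-1,8) = (-1.5000,12.0000)
o1: d²=128 > ρ²=57 → inactive
o2: d²=52 ≤ ρ²=57; F_rep = 11·(-4,6)/52² = (-0.0163,0.0244)
o3: d²=397 > ρ²=57 → inactive
o4: d²=125 > ρ²=57 → inactive
F = F_att + ΣF_rep = (-1.5163,12.0244)
p' = p + 1/10·F = (6.8484,3.2024)

Fx=-1.5163 Fy=12.0244 x'=6.8484 y'=3.2024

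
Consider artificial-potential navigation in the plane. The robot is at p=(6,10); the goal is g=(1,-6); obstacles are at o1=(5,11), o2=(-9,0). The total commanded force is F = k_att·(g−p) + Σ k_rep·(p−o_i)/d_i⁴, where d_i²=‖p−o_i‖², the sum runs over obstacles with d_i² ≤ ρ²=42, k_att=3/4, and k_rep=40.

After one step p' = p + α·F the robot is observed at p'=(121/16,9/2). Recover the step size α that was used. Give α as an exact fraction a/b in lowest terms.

α = 1/4

F_att = 3/4·(g−p) = 3/4·(-5,-16) = (-3.7500,-12.0000)
o1: d²=2 ≤ ρ²=42; F_rep = 40·(1,-1)/2² = (10.0000,-10.0000)
o2: d²=325 > ρ²=42 → inactive
F = F_att + ΣF_rep = (6.2500,-22.0000)
Δp = p'−p = (1.5625,-5.5000); α = Δx/Fx = (25/16) / (25/4) = 1/4
check: Δy/Fy = (-11/2) / (-22) = 1/4 ✓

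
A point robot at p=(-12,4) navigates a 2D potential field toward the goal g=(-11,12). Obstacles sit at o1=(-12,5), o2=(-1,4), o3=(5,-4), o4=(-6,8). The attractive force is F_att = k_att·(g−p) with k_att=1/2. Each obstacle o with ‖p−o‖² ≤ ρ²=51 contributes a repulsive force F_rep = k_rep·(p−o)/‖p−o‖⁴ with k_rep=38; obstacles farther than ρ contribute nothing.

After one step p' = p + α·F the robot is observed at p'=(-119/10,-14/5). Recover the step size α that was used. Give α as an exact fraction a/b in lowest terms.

F_att = 1/2·(g−p) = 1/2·(1,8) = (0.5000,4.0000)
o1: d²=1 ≤ ρ²=51; F_rep = 38·(0,-1)/1² = (0.0000,-38.0000)
o2: d²=121 > ρ²=51 → inactive
o3: d²=353 > ρ²=51 → inactive
o4: d²=52 > ρ²=51 → inactive
F = F_att + ΣF_rep = (0.5000,-34.0000)
Δp = p'−p = (0.1000,-6.8000); α = Δx/Fx = (1/10) / (1/2) = 1/5
check: Δy/Fy = (-34/5) / (-34) = 1/5 ✓

α = 1/5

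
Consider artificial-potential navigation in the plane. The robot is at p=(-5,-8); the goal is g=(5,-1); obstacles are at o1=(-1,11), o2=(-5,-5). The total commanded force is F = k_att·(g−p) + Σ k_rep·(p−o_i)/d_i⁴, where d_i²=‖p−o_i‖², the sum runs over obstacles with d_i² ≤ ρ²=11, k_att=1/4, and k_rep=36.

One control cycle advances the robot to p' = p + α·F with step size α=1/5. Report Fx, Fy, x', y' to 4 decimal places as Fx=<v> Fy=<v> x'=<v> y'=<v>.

Fx=2.5000 Fy=0.4167 x'=-4.5000 y'=-7.9167

F_att = 1/4·(g−p) = 1/4·(10,7) = (2.5000,1.7500)
o1: d²=377 > ρ²=11 → inactive
o2: d²=9 ≤ ρ²=11; F_rep = 36·(0,-3)/9² = (0.0000,-1.3333)
F = F_att + ΣF_rep = (2.5000,0.4167)
p' = p + 1/5·F = (-4.5000,-7.9167)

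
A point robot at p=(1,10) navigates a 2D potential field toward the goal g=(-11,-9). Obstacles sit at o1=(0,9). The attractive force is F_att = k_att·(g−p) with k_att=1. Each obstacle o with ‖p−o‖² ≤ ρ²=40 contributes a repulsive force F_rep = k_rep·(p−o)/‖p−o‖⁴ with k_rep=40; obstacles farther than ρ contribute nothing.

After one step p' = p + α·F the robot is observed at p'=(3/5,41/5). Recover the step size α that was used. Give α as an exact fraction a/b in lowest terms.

α = 1/5

F_att = 1·(g−p) = 1·(-12,-19) = (-12.0000,-19.0000)
o1: d²=2 ≤ ρ²=40; F_rep = 40·(1,1)/2² = (10.0000,10.0000)
F = F_att + ΣF_rep = (-2.0000,-9.0000)
Δp = p'−p = (-0.4000,-1.8000); α = Δx/Fx = (-2/5) / (-2) = 1/5
check: Δy/Fy = (-9/5) / (-9) = 1/5 ✓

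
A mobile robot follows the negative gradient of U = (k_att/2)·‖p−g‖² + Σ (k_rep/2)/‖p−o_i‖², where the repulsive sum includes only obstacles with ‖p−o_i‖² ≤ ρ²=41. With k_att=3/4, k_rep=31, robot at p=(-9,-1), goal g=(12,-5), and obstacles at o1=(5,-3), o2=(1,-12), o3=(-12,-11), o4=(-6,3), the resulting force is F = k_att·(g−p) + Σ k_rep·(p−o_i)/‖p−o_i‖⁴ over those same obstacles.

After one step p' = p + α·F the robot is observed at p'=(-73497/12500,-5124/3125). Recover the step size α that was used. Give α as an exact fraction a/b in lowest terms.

F_att = 3/4·(g−p) = 3/4·(21,-4) = (15.7500,-3.0000)
o1: d²=200 > ρ²=41 → inactive
o2: d²=221 > ρ²=41 → inactive
o3: d²=109 > ρ²=41 → inactive
o4: d²=25 ≤ ρ²=41; F_rep = 31·(-3,-4)/25² = (-0.1488,-0.1984)
F = F_att + ΣF_rep = (15.6012,-3.1984)
Δp = p'−p = (3.1202,-0.6397); α = Δx/Fx = (39003/12500) / (39003/2500) = 1/5
check: Δy/Fy = (-1999/3125) / (-1999/625) = 1/5 ✓

α = 1/5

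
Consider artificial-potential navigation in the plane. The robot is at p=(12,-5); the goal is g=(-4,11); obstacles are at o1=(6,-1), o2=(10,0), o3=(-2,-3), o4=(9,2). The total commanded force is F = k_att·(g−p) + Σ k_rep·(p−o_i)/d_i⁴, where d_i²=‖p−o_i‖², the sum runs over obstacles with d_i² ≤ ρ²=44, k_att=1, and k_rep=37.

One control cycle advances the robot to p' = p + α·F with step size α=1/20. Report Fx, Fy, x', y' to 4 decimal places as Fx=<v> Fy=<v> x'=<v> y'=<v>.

F_att = 1·(g−p) = 1·(-16,16) = (-16.0000,16.0000)
o1: d²=52 > ρ²=44 → inactive
o2: d²=29 ≤ ρ²=44; F_rep = 37·(2,-5)/29² = (0.0880,-0.2200)
o3: d²=200 > ρ²=44 → inactive
o4: d²=58 > ρ²=44 → inactive
F = F_att + ΣF_rep = (-15.9120,15.7800)
p' = p + 1/20·F = (11.2044,-4.2110)

Fx=-15.9120 Fy=15.7800 x'=11.2044 y'=-4.2110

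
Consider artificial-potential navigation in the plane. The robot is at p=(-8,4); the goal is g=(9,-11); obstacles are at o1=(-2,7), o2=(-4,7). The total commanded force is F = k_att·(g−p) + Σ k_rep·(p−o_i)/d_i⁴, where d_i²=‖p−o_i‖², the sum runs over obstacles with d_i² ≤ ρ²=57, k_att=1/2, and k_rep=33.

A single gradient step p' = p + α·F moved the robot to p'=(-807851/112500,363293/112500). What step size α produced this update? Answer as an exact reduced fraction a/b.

F_att = 1/2·(g−p) = 1/2·(17,-15) = (8.5000,-7.5000)
o1: d²=45 ≤ ρ²=57; F_rep = 33·(-6,-3)/45² = (-0.0978,-0.0489)
o2: d²=25 ≤ ρ²=57; F_rep = 33·(-4,-3)/25² = (-0.2112,-0.1584)
F = F_att + ΣF_rep = (8.1910,-7.7073)
Δp = p'−p = (0.8191,-0.7707); α = Δx/Fx = (92149/112500) / (92149/11250) = 1/10
check: Δy/Fy = (-86707/112500) / (-86707/11250) = 1/10 ✓

α = 1/10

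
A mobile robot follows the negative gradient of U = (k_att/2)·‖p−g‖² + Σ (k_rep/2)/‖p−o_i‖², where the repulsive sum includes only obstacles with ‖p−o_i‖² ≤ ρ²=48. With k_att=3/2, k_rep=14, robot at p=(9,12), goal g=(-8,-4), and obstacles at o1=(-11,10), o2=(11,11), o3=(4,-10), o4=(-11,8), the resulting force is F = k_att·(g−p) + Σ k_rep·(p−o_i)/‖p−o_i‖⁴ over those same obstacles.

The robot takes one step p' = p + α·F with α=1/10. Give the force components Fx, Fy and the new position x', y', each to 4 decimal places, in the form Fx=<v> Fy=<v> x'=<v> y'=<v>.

Fx=-26.6200 Fy=-23.4400 x'=6.3380 y'=9.6560

F_att = 3/2·(g−p) = 3/2·(-17,-16) = (-25.5000,-24.0000)
o1: d²=404 > ρ²=48 → inactive
o2: d²=5 ≤ ρ²=48; F_rep = 14·(-2,1)/5² = (-1.1200,0.5600)
o3: d²=509 > ρ²=48 → inactive
o4: d²=416 > ρ²=48 → inactive
F = F_att + ΣF_rep = (-26.6200,-23.4400)
p' = p + 1/10·F = (6.3380,9.6560)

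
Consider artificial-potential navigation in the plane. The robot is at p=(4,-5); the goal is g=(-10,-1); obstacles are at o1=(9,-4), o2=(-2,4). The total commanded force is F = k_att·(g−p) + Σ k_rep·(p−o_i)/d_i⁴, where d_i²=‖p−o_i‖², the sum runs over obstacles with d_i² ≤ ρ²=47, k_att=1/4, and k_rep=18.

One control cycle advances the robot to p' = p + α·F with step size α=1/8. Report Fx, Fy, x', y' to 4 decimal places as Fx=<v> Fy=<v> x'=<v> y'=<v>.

Fx=-3.6331 Fy=0.9734 x'=3.5459 y'=-4.8783

F_att = 1/4·(g−p) = 1/4·(-14,4) = (-3.5000,1.0000)
o1: d²=26 ≤ ρ²=47; F_rep = 18·(-5,-1)/26² = (-0.1331,-0.0266)
o2: d²=117 > ρ²=47 → inactive
F = F_att + ΣF_rep = (-3.6331,0.9734)
p' = p + 1/8·F = (3.5459,-4.8783)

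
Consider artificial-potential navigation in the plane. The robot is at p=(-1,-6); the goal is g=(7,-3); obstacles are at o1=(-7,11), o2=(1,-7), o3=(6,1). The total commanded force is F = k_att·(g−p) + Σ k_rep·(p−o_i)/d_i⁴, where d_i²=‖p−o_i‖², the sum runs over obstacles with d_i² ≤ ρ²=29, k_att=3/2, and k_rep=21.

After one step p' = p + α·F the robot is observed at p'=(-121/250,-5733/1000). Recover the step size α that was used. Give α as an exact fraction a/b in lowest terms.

α = 1/20

F_att = 3/2·(g−p) = 3/2·(8,3) = (12.0000,4.5000)
o1: d²=325 > ρ²=29 → inactive
o2: d²=5 ≤ ρ²=29; F_rep = 21·(-2,1)/5² = (-1.6800,0.8400)
o3: d²=98 > ρ²=29 → inactive
F = F_att + ΣF_rep = (10.3200,5.3400)
Δp = p'−p = (0.5160,0.2670); α = Δx/Fx = (129/250) / (258/25) = 1/20
check: Δy/Fy = (267/1000) / (267/50) = 1/20 ✓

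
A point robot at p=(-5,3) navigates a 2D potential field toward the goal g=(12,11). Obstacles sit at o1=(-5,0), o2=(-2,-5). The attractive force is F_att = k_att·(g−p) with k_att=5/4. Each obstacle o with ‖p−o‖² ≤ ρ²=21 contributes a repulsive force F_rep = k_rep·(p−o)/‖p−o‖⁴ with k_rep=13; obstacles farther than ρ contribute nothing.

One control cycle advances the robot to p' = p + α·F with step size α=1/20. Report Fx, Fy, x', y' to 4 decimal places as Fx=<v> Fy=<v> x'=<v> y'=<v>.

F_att = 5/4·(g−p) = 5/4·(17,8) = (21.2500,10.0000)
o1: d²=9 ≤ ρ²=21; F_rep = 13·(0,3)/9² = (0.0000,0.4815)
o2: d²=73 > ρ²=21 → inactive
F = F_att + ΣF_rep = (21.2500,10.4815)
p' = p + 1/20·F = (-3.9375,3.5241)

Fx=21.2500 Fy=10.4815 x'=-3.9375 y'=3.5241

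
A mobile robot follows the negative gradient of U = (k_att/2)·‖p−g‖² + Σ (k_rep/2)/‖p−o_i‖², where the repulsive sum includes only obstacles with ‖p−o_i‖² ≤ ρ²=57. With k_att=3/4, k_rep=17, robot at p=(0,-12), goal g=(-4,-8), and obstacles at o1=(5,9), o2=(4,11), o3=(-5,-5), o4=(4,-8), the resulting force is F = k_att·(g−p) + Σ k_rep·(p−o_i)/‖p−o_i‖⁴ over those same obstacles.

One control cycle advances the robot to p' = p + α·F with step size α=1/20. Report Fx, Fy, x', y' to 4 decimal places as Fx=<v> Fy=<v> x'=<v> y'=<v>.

Fx=-3.0664 Fy=2.9336 x'=-0.1533 y'=-11.8533

F_att = 3/4·(g−p) = 3/4·(-4,4) = (-3.0000,3.0000)
o1: d²=466 > ρ²=57 → inactive
o2: d²=545 > ρ²=57 → inactive
o3: d²=74 > ρ²=57 → inactive
o4: d²=32 ≤ ρ²=57; F_rep = 17·(-4,-4)/32² = (-0.0664,-0.0664)
F = F_att + ΣF_rep = (-3.0664,2.9336)
p' = p + 1/20·F = (-0.1533,-11.8533)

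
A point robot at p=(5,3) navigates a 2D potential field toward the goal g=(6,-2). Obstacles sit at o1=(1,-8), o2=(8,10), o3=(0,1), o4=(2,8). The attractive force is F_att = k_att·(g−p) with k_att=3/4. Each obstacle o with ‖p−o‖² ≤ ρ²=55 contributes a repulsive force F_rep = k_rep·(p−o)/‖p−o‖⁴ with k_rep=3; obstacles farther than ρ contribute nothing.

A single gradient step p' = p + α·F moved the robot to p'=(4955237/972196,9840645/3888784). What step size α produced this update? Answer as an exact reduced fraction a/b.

F_att = 3/4·(g−p) = 3/4·(1,-5) = (0.7500,-3.7500)
o1: d²=137 > ρ²=55 → inactive
o2: d²=58 > ρ²=55 → inactive
o3: d²=29 ≤ ρ²=55; F_rep = 3·(5,2)/29² = (0.0178,0.0071)
o4: d²=34 ≤ ρ²=55; F_rep = 3·(3,-5)/34² = (0.0078,-0.0130)
F = F_att + ΣF_rep = (0.7756,-3.7558)
Δp = p'−p = (0.0970,-0.4695); α = Δx/Fx = (94257/972196) / (188514/243049) = 1/8
check: Δy/Fy = (-1825707/3888784) / (-1825707/486098) = 1/8 ✓

α = 1/8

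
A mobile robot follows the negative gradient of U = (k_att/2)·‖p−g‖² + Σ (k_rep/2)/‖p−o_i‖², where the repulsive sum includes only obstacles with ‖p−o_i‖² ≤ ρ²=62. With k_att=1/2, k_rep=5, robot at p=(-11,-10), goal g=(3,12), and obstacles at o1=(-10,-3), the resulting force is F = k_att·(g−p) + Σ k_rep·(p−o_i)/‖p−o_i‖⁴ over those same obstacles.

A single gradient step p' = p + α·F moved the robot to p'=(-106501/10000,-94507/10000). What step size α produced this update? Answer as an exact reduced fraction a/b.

F_att = 1/2·(g−p) = 1/2·(14,22) = (7.0000,11.0000)
o1: d²=50 ≤ ρ²=62; F_rep = 5·(-1,-7)/50² = (-0.0020,-0.0140)
F = F_att + ΣF_rep = (6.9980,10.9860)
Δp = p'−p = (0.3499,0.5493); α = Δx/Fx = (3499/10000) / (3499/500) = 1/20
check: Δy/Fy = (5493/10000) / (5493/500) = 1/20 ✓

α = 1/20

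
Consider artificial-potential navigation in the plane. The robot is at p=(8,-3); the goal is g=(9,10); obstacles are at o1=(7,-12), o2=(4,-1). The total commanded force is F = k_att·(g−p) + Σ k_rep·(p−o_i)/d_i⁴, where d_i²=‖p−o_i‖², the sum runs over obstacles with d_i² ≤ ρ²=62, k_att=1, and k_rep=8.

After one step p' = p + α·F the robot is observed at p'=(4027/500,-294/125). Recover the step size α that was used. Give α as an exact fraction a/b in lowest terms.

α = 1/20

F_att = 1·(g−p) = 1·(1,13) = (1.0000,13.0000)
o1: d²=82 > ρ²=62 → inactive
o2: d²=20 ≤ ρ²=62; F_rep = 8·(4,-2)/20² = (0.0800,-0.0400)
F = F_att + ΣF_rep = (1.0800,12.9600)
Δp = p'−p = (0.0540,0.6480); α = Δx/Fx = (27/500) / (27/25) = 1/20
check: Δy/Fy = (81/125) / (324/25) = 1/20 ✓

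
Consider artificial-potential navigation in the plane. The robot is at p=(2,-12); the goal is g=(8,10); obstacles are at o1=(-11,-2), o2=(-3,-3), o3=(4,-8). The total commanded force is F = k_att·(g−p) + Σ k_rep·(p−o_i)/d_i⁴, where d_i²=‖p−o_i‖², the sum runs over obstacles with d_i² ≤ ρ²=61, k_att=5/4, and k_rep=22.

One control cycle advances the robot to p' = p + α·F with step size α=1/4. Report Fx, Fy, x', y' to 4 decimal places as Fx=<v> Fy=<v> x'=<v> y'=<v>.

F_att = 5/4·(g−p) = 5/4·(6,22) = (7.5000,27.5000)
o1: d²=269 > ρ²=61 → inactive
o2: d²=106 > ρ²=61 → inactive
o3: d²=20 ≤ ρ²=61; F_rep = 22·(-2,-4)/20² = (-0.1100,-0.2200)
F = F_att + ΣF_rep = (7.3900,27.2800)
p' = p + 1/4·F = (3.8475,-5.1800)

Fx=7.3900 Fy=27.2800 x'=3.8475 y'=-5.1800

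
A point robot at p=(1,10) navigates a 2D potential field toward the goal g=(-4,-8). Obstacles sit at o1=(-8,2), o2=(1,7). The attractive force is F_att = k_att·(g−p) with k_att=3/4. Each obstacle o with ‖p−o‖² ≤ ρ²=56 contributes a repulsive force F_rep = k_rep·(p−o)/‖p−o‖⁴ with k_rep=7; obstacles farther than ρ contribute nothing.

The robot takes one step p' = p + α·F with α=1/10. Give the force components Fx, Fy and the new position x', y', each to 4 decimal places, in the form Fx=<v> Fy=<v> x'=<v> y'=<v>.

Fx=-3.7500 Fy=-13.2407 x'=0.6250 y'=8.6759

F_att = 3/4·(g−p) = 3/4·(-5,-18) = (-3.7500,-13.5000)
o1: d²=145 > ρ²=56 → inactive
o2: d²=9 ≤ ρ²=56; F_rep = 7·(0,3)/9² = (0.0000,0.2593)
F = F_att + ΣF_rep = (-3.7500,-13.2407)
p' = p + 1/10·F = (0.6250,8.6759)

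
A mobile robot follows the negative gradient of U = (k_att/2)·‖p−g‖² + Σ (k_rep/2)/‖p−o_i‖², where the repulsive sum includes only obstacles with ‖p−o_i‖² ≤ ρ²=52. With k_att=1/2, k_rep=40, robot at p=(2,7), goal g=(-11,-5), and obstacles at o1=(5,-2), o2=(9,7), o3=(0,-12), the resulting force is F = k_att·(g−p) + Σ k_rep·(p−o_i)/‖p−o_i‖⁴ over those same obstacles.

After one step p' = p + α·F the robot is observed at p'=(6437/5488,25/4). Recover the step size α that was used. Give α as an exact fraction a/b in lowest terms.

F_att = 1/2·(g−p) = 1/2·(-13,-12) = (-6.5000,-6.0000)
o1: d²=90 > ρ²=52 → inactive
o2: d²=49 ≤ ρ²=52; F_rep = 40·(-7,0)/49² = (-0.1166,0.0000)
o3: d²=365 > ρ²=52 → inactive
F = F_att + ΣF_rep = (-6.6166,-6.0000)
Δp = p'−p = (-0.8271,-0.7500); α = Δx/Fx = (-4539/5488) / (-4539/686) = 1/8
check: Δy/Fy = (-3/4) / (-6) = 1/8 ✓

α = 1/8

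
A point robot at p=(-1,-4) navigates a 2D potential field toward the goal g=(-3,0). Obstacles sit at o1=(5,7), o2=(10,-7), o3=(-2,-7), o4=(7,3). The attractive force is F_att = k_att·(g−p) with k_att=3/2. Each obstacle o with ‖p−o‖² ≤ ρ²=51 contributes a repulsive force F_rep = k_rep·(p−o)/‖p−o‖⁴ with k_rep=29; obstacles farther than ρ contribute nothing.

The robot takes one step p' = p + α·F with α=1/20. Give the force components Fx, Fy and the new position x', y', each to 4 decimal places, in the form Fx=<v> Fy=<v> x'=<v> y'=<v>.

F_att = 3/2·(g−p) = 3/2·(-2,4) = (-3.0000,6.0000)
o1: d²=157 > ρ²=51 → inactive
o2: d²=130 > ρ²=51 → inactive
o3: d²=10 ≤ ρ²=51; F_rep = 29·(1,3)/10² = (0.2900,0.8700)
o4: d²=113 > ρ²=51 → inactive
F = F_att + ΣF_rep = (-2.7100,6.8700)
p' = p + 1/20·F = (-1.1355,-3.6565)

Fx=-2.7100 Fy=6.8700 x'=-1.1355 y'=-3.6565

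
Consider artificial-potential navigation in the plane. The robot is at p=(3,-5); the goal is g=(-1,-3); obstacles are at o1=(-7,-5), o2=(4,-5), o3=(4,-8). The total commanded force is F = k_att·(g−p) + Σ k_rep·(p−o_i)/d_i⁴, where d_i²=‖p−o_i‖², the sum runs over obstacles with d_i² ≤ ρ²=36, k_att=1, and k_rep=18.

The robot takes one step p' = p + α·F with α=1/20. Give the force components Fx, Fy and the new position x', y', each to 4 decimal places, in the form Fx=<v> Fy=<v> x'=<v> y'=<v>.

Fx=-22.1800 Fy=2.5400 x'=1.8910 y'=-4.8730

F_att = 1·(g−p) = 1·(-4,2) = (-4.0000,2.0000)
o1: d²=100 > ρ²=36 → inactive
o2: d²=1 ≤ ρ²=36; F_rep = 18·(-1,0)/1² = (-18.0000,0.0000)
o3: d²=10 ≤ ρ²=36; F_rep = 18·(-1,3)/10² = (-0.1800,0.5400)
F = F_att + ΣF_rep = (-22.1800,2.5400)
p' = p + 1/20·F = (1.8910,-4.8730)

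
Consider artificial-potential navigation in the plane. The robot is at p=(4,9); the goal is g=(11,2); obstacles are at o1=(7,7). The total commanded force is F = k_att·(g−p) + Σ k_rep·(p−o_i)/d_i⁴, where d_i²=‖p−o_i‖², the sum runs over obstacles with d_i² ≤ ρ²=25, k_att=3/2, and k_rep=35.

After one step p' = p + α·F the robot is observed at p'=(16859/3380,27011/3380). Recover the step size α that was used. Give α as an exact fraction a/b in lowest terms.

α = 1/10

F_att = 3/2·(g−p) = 3/2·(7,-7) = (10.5000,-10.5000)
o1: d²=13 ≤ ρ²=25; F_rep = 35·(-3,2)/13² = (-0.6213,0.4142)
F = F_att + ΣF_rep = (9.8787,-10.0858)
Δp = p'−p = (0.9879,-1.0086); α = Δx/Fx = (3339/3380) / (3339/338) = 1/10
check: Δy/Fy = (-3409/3380) / (-3409/338) = 1/10 ✓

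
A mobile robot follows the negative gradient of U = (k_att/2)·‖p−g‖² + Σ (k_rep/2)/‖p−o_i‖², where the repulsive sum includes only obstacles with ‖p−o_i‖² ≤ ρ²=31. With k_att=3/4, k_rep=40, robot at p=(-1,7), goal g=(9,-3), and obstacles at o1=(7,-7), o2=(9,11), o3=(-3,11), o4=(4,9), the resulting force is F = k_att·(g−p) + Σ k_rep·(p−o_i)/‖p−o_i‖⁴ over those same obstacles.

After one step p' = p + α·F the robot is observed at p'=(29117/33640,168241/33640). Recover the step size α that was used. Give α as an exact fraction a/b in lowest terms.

F_att = 3/4·(g−p) = 3/4·(10,-10) = (7.5000,-7.5000)
o1: d²=260 > ρ²=31 → inactive
o2: d²=116 > ρ²=31 → inactive
o3: d²=20 ≤ ρ²=31; F_rep = 40·(2,-4)/20² = (0.2000,-0.4000)
o4: d²=29 ≤ ρ²=31; F_rep = 40·(-5,-2)/29² = (-0.2378,-0.0951)
F = F_att + ΣF_rep = (7.4622,-7.9951)
Δp = p'−p = (1.8655,-1.9988); α = Δx/Fx = (62757/33640) / (62757/8410) = 1/4
check: Δy/Fy = (-67239/33640) / (-67239/8410) = 1/4 ✓

α = 1/4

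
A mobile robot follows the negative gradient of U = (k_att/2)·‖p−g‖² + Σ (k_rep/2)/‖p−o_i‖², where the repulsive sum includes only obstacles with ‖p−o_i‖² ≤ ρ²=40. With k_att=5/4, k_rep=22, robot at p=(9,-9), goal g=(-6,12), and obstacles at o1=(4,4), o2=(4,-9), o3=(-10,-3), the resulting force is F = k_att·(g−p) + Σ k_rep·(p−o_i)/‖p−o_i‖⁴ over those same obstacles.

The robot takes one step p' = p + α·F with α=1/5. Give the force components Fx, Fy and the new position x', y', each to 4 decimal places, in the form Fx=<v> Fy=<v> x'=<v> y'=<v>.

Fx=-18.5740 Fy=26.2500 x'=5.2852 y'=-3.7500

F_att = 5/4·(g−p) = 5/4·(-15,21) = (-18.7500,26.2500)
o1: d²=194 > ρ²=40 → inactive
o2: d²=25 ≤ ρ²=40; F_rep = 22·(5,0)/25² = (0.1760,0.0000)
o3: d²=397 > ρ²=40 → inactive
F = F_att + ΣF_rep = (-18.5740,26.2500)
p' = p + 1/5·F = (5.2852,-3.7500)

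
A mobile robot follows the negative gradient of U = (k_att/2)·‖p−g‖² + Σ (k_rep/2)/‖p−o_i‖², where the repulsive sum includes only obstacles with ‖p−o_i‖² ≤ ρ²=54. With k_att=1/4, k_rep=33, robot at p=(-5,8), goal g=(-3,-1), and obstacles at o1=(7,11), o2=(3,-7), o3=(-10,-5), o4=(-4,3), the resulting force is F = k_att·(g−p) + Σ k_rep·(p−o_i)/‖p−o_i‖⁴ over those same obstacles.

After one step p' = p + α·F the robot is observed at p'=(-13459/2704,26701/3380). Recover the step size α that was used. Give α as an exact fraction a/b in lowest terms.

α = 1/20

F_att = 1/4·(g−p) = 1/4·(2,-9) = (0.5000,-2.2500)
o1: d²=153 > ρ²=54 → inactive
o2: d²=289 > ρ²=54 → inactive
o3: d²=194 > ρ²=54 → inactive
o4: d²=26 ≤ ρ²=54; F_rep = 33·(-1,5)/26² = (-0.0488,0.2441)
F = F_att + ΣF_rep = (0.4512,-2.0059)
Δp = p'−p = (0.0226,-0.1003); α = Δx/Fx = (61/2704) / (305/676) = 1/20
check: Δy/Fy = (-339/3380) / (-339/169) = 1/20 ✓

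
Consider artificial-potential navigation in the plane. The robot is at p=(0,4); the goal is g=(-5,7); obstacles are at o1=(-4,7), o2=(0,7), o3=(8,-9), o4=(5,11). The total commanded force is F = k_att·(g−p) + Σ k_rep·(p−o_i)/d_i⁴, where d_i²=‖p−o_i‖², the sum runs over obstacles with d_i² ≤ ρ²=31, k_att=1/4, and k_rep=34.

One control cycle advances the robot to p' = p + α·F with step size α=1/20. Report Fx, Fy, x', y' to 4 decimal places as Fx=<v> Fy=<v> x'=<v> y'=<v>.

Fx=-1.0324 Fy=-0.6725 x'=-0.0516 y'=3.9664

F_att = 1/4·(g−p) = 1/4·(-5,3) = (-1.2500,0.7500)
o1: d²=25 ≤ ρ²=31; F_rep = 34·(4,-3)/25² = (0.2176,-0.1632)
o2: d²=9 ≤ ρ²=31; F_rep = 34·(0,-3)/9² = (0.0000,-1.2593)
o3: d²=233 > ρ²=31 → inactive
o4: d²=74 > ρ²=31 → inactive
F = F_att + ΣF_rep = (-1.0324,-0.6725)
p' = p + 1/20·F = (-0.0516,3.9664)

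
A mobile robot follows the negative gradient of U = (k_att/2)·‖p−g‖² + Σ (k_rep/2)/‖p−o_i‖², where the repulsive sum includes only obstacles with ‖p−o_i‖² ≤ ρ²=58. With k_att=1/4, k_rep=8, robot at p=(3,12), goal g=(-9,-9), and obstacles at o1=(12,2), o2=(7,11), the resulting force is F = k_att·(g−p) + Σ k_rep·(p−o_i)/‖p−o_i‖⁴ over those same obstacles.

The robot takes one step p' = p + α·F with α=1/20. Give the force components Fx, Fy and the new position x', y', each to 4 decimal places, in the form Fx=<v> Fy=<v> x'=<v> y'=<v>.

Fx=-3.1107 Fy=-5.2223 x'=2.8445 y'=11.7389

F_att = 1/4·(g−p) = 1/4·(-12,-21) = (-3.0000,-5.2500)
o1: d²=181 > ρ²=58 → inactive
o2: d²=17 ≤ ρ²=58; F_rep = 8·(-4,1)/17² = (-0.1107,0.0277)
F = F_att + ΣF_rep = (-3.1107,-5.2223)
p' = p + 1/20·F = (2.8445,11.7389)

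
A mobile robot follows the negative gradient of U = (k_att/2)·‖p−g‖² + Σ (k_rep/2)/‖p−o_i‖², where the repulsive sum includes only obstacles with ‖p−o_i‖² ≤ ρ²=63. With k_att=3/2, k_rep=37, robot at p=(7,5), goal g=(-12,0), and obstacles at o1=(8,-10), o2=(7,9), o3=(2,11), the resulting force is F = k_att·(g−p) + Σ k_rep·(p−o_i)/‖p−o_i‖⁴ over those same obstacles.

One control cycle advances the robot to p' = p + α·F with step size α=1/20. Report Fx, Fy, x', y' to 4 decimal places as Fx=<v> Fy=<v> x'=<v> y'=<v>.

F_att = 3/2·(g−p) = 3/2·(-19,-5) = (-28.5000,-7.5000)
o1: d²=226 > ρ²=63 → inactive
o2: d²=16 ≤ ρ²=63; F_rep = 37·(0,-4)/16² = (0.0000,-0.5781)
o3: d²=61 ≤ ρ²=63; F_rep = 37·(5,-6)/61² = (0.0497,-0.0597)
F = F_att + ΣF_rep = (-28.4503,-8.1378)
p' = p + 1/20·F = (5.5775,4.5931)

Fx=-28.4503 Fy=-8.1378 x'=5.5775 y'=4.5931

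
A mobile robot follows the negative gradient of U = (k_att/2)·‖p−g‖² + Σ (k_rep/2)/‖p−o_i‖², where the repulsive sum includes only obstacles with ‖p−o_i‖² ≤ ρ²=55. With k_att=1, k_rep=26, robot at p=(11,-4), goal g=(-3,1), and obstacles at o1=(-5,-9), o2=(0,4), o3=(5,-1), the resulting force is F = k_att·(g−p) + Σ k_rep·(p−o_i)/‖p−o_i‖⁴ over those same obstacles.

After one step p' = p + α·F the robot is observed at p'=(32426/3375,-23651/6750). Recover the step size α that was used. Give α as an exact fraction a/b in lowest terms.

α = 1/10

F_att = 1·(g−p) = 1·(-14,5) = (-14.0000,5.0000)
o1: d²=281 > ρ²=55 → inactive
o2: d²=185 > ρ²=55 → inactive
o3: d²=45 ≤ ρ²=55; F_rep = 26·(6,-3)/45² = (0.0770,-0.0385)
F = F_att + ΣF_rep = (-13.9230,4.9615)
Δp = p'−p = (-1.3923,0.4961); α = Δx/Fx = (-4699/3375) / (-9398/675) = 1/10
check: Δy/Fy = (3349/6750) / (3349/675) = 1/10 ✓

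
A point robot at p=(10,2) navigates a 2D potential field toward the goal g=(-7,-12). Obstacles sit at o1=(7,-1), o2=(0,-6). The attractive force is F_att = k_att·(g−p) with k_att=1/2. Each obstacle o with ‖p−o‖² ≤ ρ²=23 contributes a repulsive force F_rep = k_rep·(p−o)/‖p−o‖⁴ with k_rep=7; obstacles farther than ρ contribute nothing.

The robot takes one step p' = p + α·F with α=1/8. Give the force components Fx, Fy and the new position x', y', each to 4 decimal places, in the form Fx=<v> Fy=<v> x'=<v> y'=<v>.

Fx=-8.4352 Fy=-6.9352 x'=8.9456 y'=1.1331

F_att = 1/2·(g−p) = 1/2·(-17,-14) = (-8.5000,-7.0000)
o1: d²=18 ≤ ρ²=23; F_rep = 7·(3,3)/18² = (0.0648,0.0648)
o2: d²=164 > ρ²=23 → inactive
F = F_att + ΣF_rep = (-8.4352,-6.9352)
p' = p + 1/8·F = (8.9456,1.1331)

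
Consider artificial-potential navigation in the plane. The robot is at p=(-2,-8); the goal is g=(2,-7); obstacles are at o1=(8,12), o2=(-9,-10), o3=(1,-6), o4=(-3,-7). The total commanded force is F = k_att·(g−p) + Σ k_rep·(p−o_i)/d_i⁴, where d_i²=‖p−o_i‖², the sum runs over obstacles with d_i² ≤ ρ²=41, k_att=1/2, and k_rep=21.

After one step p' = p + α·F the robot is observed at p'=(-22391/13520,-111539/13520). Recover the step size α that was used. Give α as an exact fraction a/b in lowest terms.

α = 1/20

F_att = 1/2·(g−p) = 1/2·(4,1) = (2.0000,0.5000)
o1: d²=500 > ρ²=41 → inactive
o2: d²=53 > ρ²=41 → inactive
o3: d²=13 ≤ ρ²=41; F_rep = 21·(-3,-2)/13² = (-0.3728,-0.2485)
o4: d²=2 ≤ ρ²=41; F_rep = 21·(1,-1)/2² = (5.2500,-5.2500)
F = F_att + ΣF_rep = (6.8772,-4.9985)
Δp = p'−p = (0.3439,-0.2499); α = Δx/Fx = (4649/13520) / (4649/676) = 1/20
check: Δy/Fy = (-3379/13520) / (-3379/676) = 1/20 ✓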